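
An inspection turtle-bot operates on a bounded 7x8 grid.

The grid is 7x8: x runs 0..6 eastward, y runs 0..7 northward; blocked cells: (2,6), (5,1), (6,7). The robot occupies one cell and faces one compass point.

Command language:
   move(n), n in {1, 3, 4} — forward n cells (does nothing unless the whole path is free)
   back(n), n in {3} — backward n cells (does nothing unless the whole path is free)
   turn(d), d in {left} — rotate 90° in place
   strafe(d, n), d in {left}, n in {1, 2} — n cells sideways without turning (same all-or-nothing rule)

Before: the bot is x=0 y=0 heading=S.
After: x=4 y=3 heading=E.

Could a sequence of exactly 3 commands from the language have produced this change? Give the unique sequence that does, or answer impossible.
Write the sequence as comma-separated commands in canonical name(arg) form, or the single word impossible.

back(3), turn(left), move(4)

key: position moved to (4,3) AND the heading swung to E — translation plus rotation needed
from: x=0 y=0 heading=S
t=1 back(3) ⇒ x=0 y=3 heading=S
t=2 turn(left) ⇒ x=0 y=3 heading=E
t=3 move(4) ⇒ x=4 y=3 heading=E
all 343 alternatives checked — unique.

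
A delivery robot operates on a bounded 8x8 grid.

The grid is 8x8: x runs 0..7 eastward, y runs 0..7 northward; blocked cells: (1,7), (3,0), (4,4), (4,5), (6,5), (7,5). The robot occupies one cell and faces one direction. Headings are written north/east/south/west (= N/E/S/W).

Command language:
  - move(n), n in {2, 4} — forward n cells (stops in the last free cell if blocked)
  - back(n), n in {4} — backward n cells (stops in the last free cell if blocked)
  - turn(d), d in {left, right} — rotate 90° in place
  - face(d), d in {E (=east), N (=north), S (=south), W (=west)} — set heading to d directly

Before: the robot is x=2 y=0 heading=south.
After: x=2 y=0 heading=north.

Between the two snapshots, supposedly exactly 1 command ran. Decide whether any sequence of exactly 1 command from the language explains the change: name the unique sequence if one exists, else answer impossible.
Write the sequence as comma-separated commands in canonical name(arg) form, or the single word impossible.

key: (2,0) unchanged — the single command moves nothing
begin: x=2 y=0 heading=south
step 1 (face(N)): x=2 y=0 heading=north
all 9 alternatives checked — unique.

face(N)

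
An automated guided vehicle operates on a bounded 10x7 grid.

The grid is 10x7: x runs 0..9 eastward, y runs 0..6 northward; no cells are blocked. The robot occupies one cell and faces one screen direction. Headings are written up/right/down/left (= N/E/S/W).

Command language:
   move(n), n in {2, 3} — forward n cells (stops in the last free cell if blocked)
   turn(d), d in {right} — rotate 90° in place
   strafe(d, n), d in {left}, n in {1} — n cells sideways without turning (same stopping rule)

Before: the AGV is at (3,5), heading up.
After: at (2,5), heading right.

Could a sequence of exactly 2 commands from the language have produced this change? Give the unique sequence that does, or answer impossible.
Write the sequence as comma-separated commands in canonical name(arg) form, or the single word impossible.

key: position moved to (2,5) AND the heading swung to E — translation plus rotation needed
begin: at (3,5), heading up
[1] after strafe(left, 1): at (2,5), heading up
[2] after turn(right): at (2,5), heading right
uniquely the one of 16 2-step routes that fits.

strafe(left, 1), turn(right)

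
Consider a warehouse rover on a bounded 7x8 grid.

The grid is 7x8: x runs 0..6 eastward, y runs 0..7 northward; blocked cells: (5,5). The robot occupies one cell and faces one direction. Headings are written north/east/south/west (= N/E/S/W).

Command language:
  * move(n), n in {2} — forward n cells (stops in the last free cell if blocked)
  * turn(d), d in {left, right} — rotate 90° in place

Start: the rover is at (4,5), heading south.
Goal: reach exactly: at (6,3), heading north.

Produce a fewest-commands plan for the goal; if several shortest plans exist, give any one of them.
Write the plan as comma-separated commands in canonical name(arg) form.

start: at (4,5), heading south
step 1 (move(2)): at (4,3), heading south
step 2 (turn(left)): at (4,3), heading east
step 3 (move(2)): at (6,3), heading east
step 4 (turn(left)): at (6,3), heading north
nothing shorter than 4 reaches the goal.

move(2), turn(left), move(2), turn(left)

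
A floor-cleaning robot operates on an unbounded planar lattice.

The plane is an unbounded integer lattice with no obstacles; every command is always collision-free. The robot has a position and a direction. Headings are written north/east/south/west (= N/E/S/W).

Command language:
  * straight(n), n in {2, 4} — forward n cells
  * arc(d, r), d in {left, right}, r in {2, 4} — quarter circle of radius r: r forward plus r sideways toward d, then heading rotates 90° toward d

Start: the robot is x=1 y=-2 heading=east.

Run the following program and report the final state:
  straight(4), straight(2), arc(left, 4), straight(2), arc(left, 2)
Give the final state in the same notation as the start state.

start: x=1 y=-2 heading=east
[1] after straight(4): x=5 y=-2 heading=east
[2] after straight(2): x=7 y=-2 heading=east
[3] after arc(left, 4): x=11 y=2 heading=north
[4] after straight(2): x=11 y=4 heading=north
[5] after arc(left, 2): x=9 y=6 heading=west

x=9 y=6 heading=west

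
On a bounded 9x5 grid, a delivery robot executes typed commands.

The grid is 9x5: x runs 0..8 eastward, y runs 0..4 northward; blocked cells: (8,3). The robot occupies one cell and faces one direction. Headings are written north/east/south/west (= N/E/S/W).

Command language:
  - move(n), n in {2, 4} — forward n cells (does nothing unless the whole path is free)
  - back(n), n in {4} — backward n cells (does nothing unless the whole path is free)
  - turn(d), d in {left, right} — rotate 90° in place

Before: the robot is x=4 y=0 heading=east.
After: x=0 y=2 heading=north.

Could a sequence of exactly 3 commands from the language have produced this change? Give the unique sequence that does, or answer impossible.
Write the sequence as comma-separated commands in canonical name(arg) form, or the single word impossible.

key: cell and facing (now N) both changed — the 3 commands mix motion and turning
initial: x=4 y=0 heading=east
t=1 back(4) ⇒ x=0 y=0 heading=east
t=2 turn(left) ⇒ x=0 y=0 heading=north
t=3 move(2) ⇒ x=0 y=2 heading=north
uniquely the one of 125 3-step routes that fits.

back(4), turn(left), move(2)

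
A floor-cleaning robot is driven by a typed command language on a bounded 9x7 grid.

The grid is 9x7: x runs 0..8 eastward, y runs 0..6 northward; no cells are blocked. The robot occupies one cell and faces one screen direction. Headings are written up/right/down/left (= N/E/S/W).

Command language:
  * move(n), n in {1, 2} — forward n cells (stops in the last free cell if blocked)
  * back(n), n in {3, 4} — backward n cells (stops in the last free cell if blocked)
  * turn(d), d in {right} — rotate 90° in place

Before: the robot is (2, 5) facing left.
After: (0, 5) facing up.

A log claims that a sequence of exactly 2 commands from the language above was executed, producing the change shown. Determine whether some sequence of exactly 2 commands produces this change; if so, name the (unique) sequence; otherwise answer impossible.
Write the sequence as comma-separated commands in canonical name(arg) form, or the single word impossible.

key: cell and facing (now N) both changed — the 2 commands mix motion and turning
initial: (2, 5) facing left
t=1 move(2) ⇒ (0, 5) facing left
t=2 turn(right) ⇒ (0, 5) facing up
uniquely the one of 25 2-step routes that fits.

move(2), turn(right)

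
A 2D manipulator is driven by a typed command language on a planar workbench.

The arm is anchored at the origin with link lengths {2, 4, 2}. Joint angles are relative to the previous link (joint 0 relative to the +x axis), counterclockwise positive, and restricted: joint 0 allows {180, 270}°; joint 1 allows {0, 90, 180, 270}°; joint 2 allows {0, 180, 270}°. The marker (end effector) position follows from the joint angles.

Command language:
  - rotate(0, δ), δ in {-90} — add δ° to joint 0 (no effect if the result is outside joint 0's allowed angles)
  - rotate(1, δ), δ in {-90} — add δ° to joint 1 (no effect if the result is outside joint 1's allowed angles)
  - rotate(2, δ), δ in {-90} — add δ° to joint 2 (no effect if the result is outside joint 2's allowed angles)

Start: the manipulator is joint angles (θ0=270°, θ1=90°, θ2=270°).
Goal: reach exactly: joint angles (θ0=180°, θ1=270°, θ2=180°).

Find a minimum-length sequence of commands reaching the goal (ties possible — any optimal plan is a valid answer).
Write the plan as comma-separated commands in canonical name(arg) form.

rotate(2, -90), rotate(0, -90), rotate(1, -90), rotate(1, -90)

from: joint angles (θ0=270°, θ1=90°, θ2=270°)
t=1 rotate(2, -90) ⇒ joint angles (θ0=270°, θ1=90°, θ2=180°)
t=2 rotate(0, -90) ⇒ joint angles (θ0=180°, θ1=90°, θ2=180°)
t=3 rotate(1, -90) ⇒ joint angles (θ0=180°, θ1=0°, θ2=180°)
t=4 rotate(1, -90) ⇒ joint angles (θ0=180°, θ1=270°, θ2=180°)
no 3-step plan works, so 4 is optimal.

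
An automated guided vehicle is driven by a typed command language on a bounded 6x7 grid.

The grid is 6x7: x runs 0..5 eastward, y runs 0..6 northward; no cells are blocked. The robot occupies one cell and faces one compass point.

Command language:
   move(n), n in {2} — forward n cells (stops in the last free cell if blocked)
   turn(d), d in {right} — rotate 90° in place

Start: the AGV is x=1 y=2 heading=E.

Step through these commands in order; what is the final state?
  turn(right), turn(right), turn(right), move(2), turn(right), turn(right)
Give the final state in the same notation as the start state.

from: x=1 y=2 heading=E
1. turn(right) → x=1 y=2 heading=S
2. turn(right) → x=1 y=2 heading=W
3. turn(right) → x=1 y=2 heading=N
4. move(2) → x=1 y=4 heading=N
5. turn(right) → x=1 y=4 heading=E
6. turn(right) → x=1 y=4 heading=S

x=1 y=4 heading=S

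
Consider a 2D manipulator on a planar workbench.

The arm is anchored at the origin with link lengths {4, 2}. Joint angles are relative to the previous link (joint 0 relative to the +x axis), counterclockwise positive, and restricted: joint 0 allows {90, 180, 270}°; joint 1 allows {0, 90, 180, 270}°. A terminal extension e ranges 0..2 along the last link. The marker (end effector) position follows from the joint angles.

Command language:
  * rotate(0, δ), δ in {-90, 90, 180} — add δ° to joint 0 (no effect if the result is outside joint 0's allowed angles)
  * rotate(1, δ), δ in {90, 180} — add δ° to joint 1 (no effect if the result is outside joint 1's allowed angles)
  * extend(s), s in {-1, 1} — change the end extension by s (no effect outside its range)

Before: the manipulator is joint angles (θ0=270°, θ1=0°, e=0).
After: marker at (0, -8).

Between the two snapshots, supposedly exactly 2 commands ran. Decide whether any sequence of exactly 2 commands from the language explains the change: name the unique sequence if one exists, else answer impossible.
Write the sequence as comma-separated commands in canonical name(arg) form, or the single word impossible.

extend(1), extend(1)

begin: joint angles (θ0=270°, θ1=0°, e=0)
t=1 extend(1) ⇒ joint angles (θ0=270°, θ1=0°, e=1)
t=2 extend(1) ⇒ joint angles (θ0=270°, θ1=0°, e=2)
all 49 alternatives checked — unique.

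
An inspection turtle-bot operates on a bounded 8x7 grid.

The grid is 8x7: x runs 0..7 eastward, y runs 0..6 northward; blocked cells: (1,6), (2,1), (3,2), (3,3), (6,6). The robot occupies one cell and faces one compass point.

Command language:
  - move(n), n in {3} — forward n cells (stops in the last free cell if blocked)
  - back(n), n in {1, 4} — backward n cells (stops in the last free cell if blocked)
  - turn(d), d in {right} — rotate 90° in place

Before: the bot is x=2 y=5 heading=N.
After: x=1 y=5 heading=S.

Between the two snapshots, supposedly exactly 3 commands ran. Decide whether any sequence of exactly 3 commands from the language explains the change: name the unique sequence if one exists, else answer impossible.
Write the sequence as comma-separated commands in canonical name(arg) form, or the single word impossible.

key: cell and facing (now S) both changed — the 3 commands mix motion and turning
t0: x=2 y=5 heading=N
1. turn(right) → x=2 y=5 heading=E
2. back(1) → x=1 y=5 heading=E
3. turn(right) → x=1 y=5 heading=S
all 64 alternatives checked — unique.

turn(right), back(1), turn(right)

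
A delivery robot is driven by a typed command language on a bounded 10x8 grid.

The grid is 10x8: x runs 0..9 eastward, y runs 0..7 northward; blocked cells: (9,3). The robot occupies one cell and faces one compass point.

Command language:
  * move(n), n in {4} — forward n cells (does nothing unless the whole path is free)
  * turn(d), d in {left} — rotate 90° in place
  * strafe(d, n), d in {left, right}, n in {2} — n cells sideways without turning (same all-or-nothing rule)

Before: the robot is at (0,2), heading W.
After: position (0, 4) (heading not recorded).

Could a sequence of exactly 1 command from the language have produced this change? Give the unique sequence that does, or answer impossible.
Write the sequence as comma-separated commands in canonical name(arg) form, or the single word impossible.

from: at (0,2), heading W
1. strafe(right, 2) → at (0,4), heading W
all 4 alternatives checked — unique.

strafe(right, 2)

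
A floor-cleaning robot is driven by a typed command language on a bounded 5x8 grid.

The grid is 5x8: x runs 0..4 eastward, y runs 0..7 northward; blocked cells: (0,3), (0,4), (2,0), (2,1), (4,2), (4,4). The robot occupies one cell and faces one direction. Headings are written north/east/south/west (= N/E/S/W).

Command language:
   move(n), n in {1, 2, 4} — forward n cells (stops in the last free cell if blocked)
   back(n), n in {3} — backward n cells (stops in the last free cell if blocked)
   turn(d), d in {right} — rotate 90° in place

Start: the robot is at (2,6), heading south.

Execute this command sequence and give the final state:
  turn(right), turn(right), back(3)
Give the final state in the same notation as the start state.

start: at (2,6), heading south
t=1 turn(right) ⇒ at (2,6), heading west
t=2 turn(right) ⇒ at (2,6), heading north
t=3 back(3) ⇒ at (2,3), heading north

at (2,3), heading north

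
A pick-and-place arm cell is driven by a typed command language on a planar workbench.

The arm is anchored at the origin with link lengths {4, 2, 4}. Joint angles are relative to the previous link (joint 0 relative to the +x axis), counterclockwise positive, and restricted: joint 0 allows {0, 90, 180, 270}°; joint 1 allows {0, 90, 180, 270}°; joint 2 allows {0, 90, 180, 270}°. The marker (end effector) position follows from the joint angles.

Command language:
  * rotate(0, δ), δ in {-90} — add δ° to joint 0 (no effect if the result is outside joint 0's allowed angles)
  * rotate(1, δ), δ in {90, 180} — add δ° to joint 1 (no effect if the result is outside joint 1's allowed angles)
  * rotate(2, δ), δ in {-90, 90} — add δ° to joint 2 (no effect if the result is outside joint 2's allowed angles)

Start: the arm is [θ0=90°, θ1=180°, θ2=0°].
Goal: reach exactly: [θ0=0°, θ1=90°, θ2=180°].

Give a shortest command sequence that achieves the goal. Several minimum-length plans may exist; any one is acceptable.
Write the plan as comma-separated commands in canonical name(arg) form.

t0: [θ0=90°, θ1=180°, θ2=0°]
[1] after rotate(2, 90): [θ0=90°, θ1=180°, θ2=90°]
[2] after rotate(2, 90): [θ0=90°, θ1=180°, θ2=180°]
[3] after rotate(0, -90): [θ0=0°, θ1=180°, θ2=180°]
[4] after rotate(1, 90): [θ0=0°, θ1=270°, θ2=180°]
[5] after rotate(1, 180): [θ0=0°, θ1=90°, θ2=180°]
minimal: 5 command(s), checked below 5.

rotate(2, 90), rotate(2, 90), rotate(0, -90), rotate(1, 90), rotate(1, 180)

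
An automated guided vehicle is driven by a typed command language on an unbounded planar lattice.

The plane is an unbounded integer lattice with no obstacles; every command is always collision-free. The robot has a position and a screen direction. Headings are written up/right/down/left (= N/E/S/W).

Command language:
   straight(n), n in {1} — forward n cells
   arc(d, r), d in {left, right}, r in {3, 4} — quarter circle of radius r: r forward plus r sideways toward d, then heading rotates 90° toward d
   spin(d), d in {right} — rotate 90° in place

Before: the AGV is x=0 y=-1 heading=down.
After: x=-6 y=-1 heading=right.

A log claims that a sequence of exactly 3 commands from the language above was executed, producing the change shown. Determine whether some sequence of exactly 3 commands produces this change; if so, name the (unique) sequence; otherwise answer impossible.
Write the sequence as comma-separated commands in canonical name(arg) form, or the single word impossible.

arc(right, 3), arc(right, 3), spin(right)

key: position moved to (-6,-1) AND the heading swung to E — translation plus rotation needed
t0: x=0 y=-1 heading=down
1. arc(right, 3) → x=-3 y=-4 heading=left
2. arc(right, 3) → x=-6 y=-1 heading=up
3. spin(right) → x=-6 y=-1 heading=right
no other 3-command option fits: unique.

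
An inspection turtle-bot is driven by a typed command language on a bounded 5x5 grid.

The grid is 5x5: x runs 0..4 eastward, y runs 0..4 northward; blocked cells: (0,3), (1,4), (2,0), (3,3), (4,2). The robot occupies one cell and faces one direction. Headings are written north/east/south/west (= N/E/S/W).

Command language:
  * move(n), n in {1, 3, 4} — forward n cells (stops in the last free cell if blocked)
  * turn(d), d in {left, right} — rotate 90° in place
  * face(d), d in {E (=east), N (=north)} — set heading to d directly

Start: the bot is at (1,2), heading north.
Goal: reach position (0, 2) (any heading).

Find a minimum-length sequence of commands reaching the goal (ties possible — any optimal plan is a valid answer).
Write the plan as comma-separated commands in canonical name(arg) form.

turn(left), move(3)

begin: at (1,2), heading north
1. turn(left) → at (1,2), heading west
2. move(3) → at (0,2), heading west
shorter routes all fall short; 2 is best.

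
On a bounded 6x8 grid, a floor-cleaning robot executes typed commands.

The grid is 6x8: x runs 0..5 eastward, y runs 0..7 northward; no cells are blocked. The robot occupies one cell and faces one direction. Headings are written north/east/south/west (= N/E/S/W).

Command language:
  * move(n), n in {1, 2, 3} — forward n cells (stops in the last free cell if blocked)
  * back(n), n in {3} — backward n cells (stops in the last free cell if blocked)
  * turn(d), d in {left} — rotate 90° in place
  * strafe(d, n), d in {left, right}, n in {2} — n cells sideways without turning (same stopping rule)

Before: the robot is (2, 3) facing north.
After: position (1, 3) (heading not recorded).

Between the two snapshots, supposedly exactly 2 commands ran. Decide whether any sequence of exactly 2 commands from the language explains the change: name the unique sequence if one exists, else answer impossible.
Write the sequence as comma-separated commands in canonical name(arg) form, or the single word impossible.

key: order matters: swapping turn(left) and move(1) lands elsewhere
initial: (2, 3) facing north
step 1 (turn(left)): (2, 3) facing west
step 2 (move(1)): (1, 3) facing west
uniquely the one of 49 2-step routes that fits.

turn(left), move(1)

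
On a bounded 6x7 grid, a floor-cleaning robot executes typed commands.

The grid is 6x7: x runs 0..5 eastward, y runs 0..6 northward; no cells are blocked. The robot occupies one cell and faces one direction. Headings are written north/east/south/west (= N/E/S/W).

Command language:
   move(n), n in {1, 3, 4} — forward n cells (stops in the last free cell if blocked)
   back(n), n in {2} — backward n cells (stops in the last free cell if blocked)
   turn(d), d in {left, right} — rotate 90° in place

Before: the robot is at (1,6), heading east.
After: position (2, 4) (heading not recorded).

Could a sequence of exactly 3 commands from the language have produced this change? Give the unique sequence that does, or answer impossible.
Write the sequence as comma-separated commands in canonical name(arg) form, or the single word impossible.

key: order matters: swapping move(1) and back(2) lands elsewhere
initial: at (1,6), heading east
[1] after move(1): at (2,6), heading east
[2] after turn(left): at (2,6), heading north
[3] after back(2): at (2,4), heading north
no other 3-command option fits: unique.

move(1), turn(left), back(2)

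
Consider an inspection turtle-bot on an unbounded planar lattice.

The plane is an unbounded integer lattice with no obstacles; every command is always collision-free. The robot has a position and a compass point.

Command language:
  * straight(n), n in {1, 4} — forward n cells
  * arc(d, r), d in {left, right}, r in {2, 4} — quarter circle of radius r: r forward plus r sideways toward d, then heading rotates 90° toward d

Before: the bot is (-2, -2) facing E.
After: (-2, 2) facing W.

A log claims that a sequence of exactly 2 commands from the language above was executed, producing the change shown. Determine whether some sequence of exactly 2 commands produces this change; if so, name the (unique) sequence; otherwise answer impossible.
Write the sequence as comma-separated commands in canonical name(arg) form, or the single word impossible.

key: position moved to (-2,2) AND the heading swung to W — translation plus rotation needed
t0: (-2, -2) facing E
1. arc(left, 2) → (0, 0) facing N
2. arc(left, 2) → (-2, 2) facing W
no other 2-command option fits: unique.

arc(left, 2), arc(left, 2)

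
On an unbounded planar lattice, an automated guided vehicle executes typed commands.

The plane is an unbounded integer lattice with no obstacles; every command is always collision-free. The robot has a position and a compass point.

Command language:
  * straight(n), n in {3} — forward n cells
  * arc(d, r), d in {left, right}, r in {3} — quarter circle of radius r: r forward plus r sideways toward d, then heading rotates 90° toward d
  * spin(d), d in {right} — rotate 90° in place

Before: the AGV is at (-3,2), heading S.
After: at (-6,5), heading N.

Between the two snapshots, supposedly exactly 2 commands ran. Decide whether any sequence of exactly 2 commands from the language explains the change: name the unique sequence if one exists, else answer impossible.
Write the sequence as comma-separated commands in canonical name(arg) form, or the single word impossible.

spin(right), arc(right, 3)

key: position moved to (-6,5) AND the heading swung to N — translation plus rotation needed
begin: at (-3,2), heading S
t=1 spin(right) ⇒ at (-3,2), heading W
t=2 arc(right, 3) ⇒ at (-6,5), heading N
no other 2-command option fits: unique.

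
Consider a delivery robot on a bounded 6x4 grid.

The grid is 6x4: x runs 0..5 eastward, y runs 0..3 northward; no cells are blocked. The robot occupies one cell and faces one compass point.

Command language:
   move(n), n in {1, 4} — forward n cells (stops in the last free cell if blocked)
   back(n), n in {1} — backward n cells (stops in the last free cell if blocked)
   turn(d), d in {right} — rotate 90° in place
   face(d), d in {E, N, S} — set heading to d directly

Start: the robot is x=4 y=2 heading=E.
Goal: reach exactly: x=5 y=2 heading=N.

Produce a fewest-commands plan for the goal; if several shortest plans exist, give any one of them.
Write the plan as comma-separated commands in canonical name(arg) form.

initial: x=4 y=2 heading=E
[1] after move(4): x=5 y=2 heading=E
[2] after face(N): x=5 y=2 heading=N
shorter routes all fall short; 2 is best.

move(4), face(N)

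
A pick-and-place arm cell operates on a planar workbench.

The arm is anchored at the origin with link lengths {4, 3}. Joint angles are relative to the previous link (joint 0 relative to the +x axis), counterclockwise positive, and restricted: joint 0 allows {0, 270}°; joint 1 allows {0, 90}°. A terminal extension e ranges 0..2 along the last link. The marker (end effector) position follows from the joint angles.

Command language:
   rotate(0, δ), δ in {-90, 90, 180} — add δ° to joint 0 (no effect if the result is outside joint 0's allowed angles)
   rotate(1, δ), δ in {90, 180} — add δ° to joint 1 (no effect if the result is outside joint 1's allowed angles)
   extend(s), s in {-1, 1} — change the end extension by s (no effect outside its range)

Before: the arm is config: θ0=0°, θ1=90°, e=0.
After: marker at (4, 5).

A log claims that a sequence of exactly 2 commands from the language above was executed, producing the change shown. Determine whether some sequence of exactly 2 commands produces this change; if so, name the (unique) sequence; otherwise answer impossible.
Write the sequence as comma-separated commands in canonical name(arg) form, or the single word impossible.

extend(1), extend(1)

t0: config: θ0=0°, θ1=90°, e=0
1. extend(1) → config: θ0=0°, θ1=90°, e=1
2. extend(1) → config: θ0=0°, θ1=90°, e=2
no other 2-command option fits: unique.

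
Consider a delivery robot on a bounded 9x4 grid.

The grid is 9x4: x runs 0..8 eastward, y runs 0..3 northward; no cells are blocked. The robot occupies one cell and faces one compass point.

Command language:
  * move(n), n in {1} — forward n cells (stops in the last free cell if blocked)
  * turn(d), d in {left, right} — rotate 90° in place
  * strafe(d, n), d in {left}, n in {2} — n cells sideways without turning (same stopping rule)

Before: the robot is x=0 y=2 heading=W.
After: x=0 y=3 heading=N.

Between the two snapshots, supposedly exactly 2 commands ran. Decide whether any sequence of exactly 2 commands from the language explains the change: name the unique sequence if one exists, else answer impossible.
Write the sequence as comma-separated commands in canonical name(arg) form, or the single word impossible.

key: running move(1) before turn(right) would end elsewhere — order is forced
begin: x=0 y=2 heading=W
t=1 turn(right) ⇒ x=0 y=2 heading=N
t=2 move(1) ⇒ x=0 y=3 heading=N
all 16 alternatives checked — unique.

turn(right), move(1)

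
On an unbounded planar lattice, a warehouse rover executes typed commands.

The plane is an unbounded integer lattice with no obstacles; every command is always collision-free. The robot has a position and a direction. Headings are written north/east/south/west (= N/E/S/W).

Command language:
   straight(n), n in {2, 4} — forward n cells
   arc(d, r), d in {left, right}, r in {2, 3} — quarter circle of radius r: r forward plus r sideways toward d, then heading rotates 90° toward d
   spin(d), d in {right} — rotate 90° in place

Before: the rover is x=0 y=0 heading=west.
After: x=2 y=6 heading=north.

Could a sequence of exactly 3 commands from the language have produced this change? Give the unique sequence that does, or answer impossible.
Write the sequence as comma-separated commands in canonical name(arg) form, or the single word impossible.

key: cell and facing (now N) both changed — the 3 commands mix motion and turning
from: x=0 y=0 heading=west
t=1 arc(right, 2) ⇒ x=-2 y=2 heading=north
t=2 arc(right, 2) ⇒ x=0 y=4 heading=east
t=3 arc(left, 2) ⇒ x=2 y=6 heading=north
no other 3-command option fits: unique.

arc(right, 2), arc(right, 2), arc(left, 2)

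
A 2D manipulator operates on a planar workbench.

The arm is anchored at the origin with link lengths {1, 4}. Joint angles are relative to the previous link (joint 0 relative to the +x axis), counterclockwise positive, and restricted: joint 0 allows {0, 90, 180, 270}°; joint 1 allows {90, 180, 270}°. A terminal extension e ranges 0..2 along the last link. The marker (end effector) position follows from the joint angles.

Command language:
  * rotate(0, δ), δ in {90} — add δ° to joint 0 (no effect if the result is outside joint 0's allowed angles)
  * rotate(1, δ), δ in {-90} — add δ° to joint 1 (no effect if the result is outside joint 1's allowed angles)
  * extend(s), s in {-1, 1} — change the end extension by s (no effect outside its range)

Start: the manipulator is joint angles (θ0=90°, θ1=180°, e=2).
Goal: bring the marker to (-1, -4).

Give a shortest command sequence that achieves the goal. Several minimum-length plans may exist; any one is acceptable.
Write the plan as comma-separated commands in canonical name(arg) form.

initial: joint angles (θ0=90°, θ1=180°, e=2)
t=1 rotate(0, 90) ⇒ joint angles (θ0=180°, θ1=180°, e=2)
t=2 rotate(1, -90) ⇒ joint angles (θ0=180°, θ1=90°, e=2)
t=3 extend(-1) ⇒ joint angles (θ0=180°, θ1=90°, e=1)
t=4 extend(-1) ⇒ joint angles (θ0=180°, θ1=90°, e=0)
minimal: 4 command(s), checked below 4.

rotate(0, 90), rotate(1, -90), extend(-1), extend(-1)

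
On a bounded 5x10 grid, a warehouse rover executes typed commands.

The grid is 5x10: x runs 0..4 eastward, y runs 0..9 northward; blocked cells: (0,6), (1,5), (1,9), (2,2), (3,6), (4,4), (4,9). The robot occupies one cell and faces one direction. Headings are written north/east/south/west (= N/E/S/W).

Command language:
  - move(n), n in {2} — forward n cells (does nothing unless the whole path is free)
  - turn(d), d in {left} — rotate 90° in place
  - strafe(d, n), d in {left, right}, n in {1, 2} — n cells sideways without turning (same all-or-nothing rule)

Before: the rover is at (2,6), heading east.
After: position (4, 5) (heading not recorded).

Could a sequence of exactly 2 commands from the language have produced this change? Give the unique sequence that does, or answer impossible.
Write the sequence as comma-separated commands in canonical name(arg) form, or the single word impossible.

key: order matters: swapping strafe(right, 1) and move(2) lands elsewhere
start: at (2,6), heading east
step 1 (strafe(right, 1)): at (2,5), heading east
step 2 (move(2)): at (4,5), heading east
no rival 2-sequence matches.

strafe(right, 1), move(2)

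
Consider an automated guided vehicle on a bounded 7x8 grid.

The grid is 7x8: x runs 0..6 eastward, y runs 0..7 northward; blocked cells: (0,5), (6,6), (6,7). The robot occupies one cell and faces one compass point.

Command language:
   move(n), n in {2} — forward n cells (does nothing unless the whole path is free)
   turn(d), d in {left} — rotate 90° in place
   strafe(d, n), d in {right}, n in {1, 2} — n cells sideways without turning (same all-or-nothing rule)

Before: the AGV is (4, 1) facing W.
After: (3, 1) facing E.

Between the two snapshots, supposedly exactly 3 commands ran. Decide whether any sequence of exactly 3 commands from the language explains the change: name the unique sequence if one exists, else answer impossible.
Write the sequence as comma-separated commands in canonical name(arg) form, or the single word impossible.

turn(left), strafe(right, 1), turn(left)

key: position moved to (3,1) AND the heading swung to E — translation plus rotation needed
from: (4, 1) facing W
[1] after turn(left): (4, 1) facing S
[2] after strafe(right, 1): (3, 1) facing S
[3] after turn(left): (3, 1) facing E
uniquely the one of 64 3-step routes that fits.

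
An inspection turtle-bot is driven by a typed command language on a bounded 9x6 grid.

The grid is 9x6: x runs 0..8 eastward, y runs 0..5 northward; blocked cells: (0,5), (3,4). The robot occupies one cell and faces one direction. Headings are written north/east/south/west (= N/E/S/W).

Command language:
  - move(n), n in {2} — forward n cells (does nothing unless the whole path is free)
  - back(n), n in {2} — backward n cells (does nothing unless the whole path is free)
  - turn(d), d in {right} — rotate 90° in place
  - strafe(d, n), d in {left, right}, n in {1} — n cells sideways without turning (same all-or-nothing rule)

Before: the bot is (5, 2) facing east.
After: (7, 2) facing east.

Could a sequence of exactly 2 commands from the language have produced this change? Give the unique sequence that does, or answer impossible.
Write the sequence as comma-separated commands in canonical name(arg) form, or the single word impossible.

move(2), move(2)

key: the second move(2) would leave the grid, so it does nothing
t0: (5, 2) facing east
[1] after move(2): (7, 2) facing east
[2] after move(2): (7, 2) facing east
uniquely the one of 25 2-step routes that fits.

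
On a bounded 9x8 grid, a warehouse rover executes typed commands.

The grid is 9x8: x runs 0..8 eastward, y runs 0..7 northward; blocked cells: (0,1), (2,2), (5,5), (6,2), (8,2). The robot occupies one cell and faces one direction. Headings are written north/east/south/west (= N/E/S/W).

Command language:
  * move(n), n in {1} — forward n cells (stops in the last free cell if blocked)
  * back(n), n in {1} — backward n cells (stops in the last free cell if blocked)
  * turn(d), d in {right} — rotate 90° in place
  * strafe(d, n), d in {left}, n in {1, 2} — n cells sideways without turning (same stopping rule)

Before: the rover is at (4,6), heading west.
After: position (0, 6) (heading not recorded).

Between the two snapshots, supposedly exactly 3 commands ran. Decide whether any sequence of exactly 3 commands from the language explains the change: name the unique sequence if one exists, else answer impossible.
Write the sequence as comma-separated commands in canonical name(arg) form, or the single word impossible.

turn(right), strafe(left, 2), strafe(left, 2)

key: order matters: swapping turn(right) and strafe(left, 2) lands elsewhere
t0: at (4,6), heading west
step 1 (turn(right)): at (4,6), heading north
step 2 (strafe(left, 2)): at (2,6), heading north
step 3 (strafe(left, 2)): at (0,6), heading north
uniquely the one of 125 3-step routes that fits.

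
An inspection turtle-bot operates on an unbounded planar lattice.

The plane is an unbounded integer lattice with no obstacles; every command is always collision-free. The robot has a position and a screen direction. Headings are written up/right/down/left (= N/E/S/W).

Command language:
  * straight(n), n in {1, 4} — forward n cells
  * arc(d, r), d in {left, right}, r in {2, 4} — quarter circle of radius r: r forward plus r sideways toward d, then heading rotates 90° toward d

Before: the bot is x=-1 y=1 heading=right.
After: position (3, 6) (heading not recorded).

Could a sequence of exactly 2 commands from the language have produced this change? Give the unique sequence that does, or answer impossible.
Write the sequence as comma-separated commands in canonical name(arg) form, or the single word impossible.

key: running straight(1) before arc(left, 4) would end elsewhere — order is forced
start: x=-1 y=1 heading=right
[1] after arc(left, 4): x=3 y=5 heading=up
[2] after straight(1): x=3 y=6 heading=up
no rival 2-sequence matches.

arc(left, 4), straight(1)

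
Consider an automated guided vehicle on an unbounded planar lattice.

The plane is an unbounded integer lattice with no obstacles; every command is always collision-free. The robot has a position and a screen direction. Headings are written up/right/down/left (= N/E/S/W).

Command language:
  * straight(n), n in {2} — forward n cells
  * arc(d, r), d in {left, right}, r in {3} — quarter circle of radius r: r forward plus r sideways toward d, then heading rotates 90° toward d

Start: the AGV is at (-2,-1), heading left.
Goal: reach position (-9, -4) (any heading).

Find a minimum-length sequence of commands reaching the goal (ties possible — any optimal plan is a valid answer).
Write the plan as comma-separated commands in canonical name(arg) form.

t0: at (-2,-1), heading left
step 1 (straight(2)): at (-4,-1), heading left
step 2 (straight(2)): at (-6,-1), heading left
step 3 (arc(left, 3)): at (-9,-4), heading down
no 2-step plan works, so 3 is optimal.

straight(2), straight(2), arc(left, 3)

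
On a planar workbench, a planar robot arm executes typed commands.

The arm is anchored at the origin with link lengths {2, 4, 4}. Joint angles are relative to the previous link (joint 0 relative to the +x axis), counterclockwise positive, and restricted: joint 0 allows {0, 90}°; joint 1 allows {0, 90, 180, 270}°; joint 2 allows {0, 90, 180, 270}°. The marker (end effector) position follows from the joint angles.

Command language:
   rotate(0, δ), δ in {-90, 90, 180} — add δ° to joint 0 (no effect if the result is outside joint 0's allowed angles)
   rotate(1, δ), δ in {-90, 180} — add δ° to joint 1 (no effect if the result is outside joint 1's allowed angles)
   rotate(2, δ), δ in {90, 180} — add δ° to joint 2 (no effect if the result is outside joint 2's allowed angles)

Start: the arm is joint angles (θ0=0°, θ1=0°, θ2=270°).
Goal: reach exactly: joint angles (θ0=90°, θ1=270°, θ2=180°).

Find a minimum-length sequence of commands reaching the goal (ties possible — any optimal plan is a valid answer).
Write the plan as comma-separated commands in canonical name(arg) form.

rotate(1, -90), rotate(2, 180), rotate(2, 90), rotate(0, 90)

begin: joint angles (θ0=0°, θ1=0°, θ2=270°)
step 1 (rotate(1, -90)): joint angles (θ0=0°, θ1=270°, θ2=270°)
step 2 (rotate(2, 180)): joint angles (θ0=0°, θ1=270°, θ2=90°)
step 3 (rotate(2, 90)): joint angles (θ0=0°, θ1=270°, θ2=180°)
step 4 (rotate(0, 90)): joint angles (θ0=90°, θ1=270°, θ2=180°)
minimal: 4 command(s), checked below 4.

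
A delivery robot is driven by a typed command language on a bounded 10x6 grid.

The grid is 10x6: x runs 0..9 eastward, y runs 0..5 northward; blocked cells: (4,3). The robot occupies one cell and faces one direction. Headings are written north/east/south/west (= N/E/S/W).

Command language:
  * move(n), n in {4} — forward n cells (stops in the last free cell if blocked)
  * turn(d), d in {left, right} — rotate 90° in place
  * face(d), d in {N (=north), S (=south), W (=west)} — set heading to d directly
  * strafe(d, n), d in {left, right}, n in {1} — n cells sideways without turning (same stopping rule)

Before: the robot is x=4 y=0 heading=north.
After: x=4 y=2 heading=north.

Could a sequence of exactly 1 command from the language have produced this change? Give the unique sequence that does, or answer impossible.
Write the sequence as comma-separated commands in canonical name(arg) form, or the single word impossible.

key: move(4) is stopped early by the blocked cell at (4,3)
t0: x=4 y=0 heading=north
t=1 move(4) ⇒ x=4 y=2 heading=north
no other 1-command option fits: unique.

move(4)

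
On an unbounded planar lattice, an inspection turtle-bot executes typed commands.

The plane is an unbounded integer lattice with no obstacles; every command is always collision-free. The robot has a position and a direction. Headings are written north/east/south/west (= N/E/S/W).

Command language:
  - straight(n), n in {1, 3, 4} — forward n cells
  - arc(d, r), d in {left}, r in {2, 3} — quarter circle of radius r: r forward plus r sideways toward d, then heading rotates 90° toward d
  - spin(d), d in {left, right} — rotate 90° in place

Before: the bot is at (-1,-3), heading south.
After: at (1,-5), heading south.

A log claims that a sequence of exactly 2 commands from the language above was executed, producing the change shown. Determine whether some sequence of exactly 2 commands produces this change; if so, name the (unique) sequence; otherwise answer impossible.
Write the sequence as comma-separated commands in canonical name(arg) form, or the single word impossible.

key: running spin(right) before arc(left, 2) would end elsewhere — order is forced
initial: at (-1,-3), heading south
1. arc(left, 2) → at (1,-5), heading east
2. spin(right) → at (1,-5), heading south
uniquely the one of 49 2-step routes that fits.

arc(left, 2), spin(right)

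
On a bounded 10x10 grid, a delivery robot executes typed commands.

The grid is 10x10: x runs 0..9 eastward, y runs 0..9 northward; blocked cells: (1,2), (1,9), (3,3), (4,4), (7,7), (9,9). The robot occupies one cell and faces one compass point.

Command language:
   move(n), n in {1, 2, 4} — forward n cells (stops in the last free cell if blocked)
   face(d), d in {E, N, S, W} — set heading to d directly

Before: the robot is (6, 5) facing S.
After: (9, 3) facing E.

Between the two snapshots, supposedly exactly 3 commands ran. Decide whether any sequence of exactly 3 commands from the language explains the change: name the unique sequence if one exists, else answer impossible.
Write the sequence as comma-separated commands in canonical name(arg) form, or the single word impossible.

key: move(4) runs into the grid edge before its full distance
start: (6, 5) facing S
1. move(2) → (6, 3) facing S
2. face(E) → (6, 3) facing E
3. move(4) → (9, 3) facing E
uniquely the one of 343 3-step routes that fits.

move(2), face(E), move(4)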